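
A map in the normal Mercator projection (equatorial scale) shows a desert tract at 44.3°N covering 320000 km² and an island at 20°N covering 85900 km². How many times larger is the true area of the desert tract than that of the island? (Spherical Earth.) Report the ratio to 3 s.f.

Mercator's areal exaggeration is sec²φ; hence true area = (apparent area) · cos²φ.
True area of desert tract: 320000 × cos²(44.3°) = 320000 × 0.5122 = 163900 km².
True area of island: 85900 × cos²(20°) = 85900 × 0.8830 = 75850 km².
Ratio = 163900 / 75850 ≈ 2.16.

2.16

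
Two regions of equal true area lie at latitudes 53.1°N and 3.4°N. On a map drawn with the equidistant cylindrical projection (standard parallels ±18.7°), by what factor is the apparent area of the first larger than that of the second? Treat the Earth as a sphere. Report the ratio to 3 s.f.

The equidistant cylindrical projection with φ₀ = 18.7° has h = 1 (meridians true) and k = cos φ₀ / cos φ along parallels.
Areal scale at 53.1°: h·k = 1.000 × 1.578 = 1.578.
Areal scale at 3.4°: h·k = 1.000 × 0.9489 = 0.9489.
Ratio = 1.578/0.9489 ≈ 1.66.

1.66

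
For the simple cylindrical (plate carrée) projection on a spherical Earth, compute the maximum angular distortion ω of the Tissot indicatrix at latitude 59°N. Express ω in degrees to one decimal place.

Plate carrée maps x = Rλ, y = Rφ. The meridian scale is h = 1 and the parallel scale is k = 1/cos φ = sec φ.
At 59°: h = 1.000, k = 1.942; principal scales a = 1.942, b = 1.000.
sin(ω/2) = (a − b)/(a + b) = 0.9416/2.942 = 0.3201, so ω = 2 arcsin(0.3201) ≈ 37.3°.

37.3°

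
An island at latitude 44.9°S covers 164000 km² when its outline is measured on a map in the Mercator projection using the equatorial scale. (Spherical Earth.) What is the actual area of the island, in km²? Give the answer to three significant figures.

82300 km²

Mercator is conformal, so the point scale is isotropic: h = k = sec φ = 1/cos φ.
Areal scale = k² = sec²φ = 1/cos²(44.9°) = 1/0.7083² = 1.993.
True area = apparent / (areal scale) = 164000 / 1.993 ≈ 82300 km².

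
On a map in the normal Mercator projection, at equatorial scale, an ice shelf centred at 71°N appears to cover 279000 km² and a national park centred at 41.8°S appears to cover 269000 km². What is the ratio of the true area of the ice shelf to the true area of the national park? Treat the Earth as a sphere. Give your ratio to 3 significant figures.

Mercator's areal exaggeration is sec²φ; hence true area = (apparent area) · cos²φ.
True area of ice shelf: 279000 × cos²(71°) = 279000 × 0.1060 = 29570 km².
True area of national park: 269000 × cos²(41.8°) = 269000 × 0.5557 = 149500 km².
Ratio = 29570 / 149500 ≈ 0.198.

0.198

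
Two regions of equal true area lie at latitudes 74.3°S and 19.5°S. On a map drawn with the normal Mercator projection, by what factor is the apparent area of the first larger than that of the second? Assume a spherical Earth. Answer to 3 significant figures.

12.1

Mercator is conformal with k = sec φ, so areal scale = k² = sec²φ.
At 74.3°: sec²(74.3°) = 1/0.2706² = 13.66.
At 19.5°: sec²(19.5°) = 1/0.9426² = 1.125.
Ratio = 13.66/1.125 = cos²(19.5°)/cos²(74.3°) ≈ 12.1.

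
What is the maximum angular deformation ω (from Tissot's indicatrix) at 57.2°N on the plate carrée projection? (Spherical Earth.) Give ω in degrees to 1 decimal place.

34.6°

For the equirectangular projection with φ₀ = 0 (plate carrée), h = 1 along meridians and k = sec φ along parallels.
At 57.2°: h = 1.000, k = 1.846; principal scales a = 1.846, b = 1.000.
sin(ω/2) = (a − b)/(a + b) = 0.8460/2.846 = 0.2973, so ω = 2 arcsin(0.2973) ≈ 34.6°.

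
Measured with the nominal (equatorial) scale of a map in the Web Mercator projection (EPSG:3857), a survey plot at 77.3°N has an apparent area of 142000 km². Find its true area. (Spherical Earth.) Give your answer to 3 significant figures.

6860 km²

Mercator is conformal, so the point scale is isotropic: h = k = sec φ = 1/cos φ.
Areal scale = k² = sec²φ = 1/cos²(77.3°) = 1/0.2198² = 20.69.
True area = apparent / (areal scale) = 142000 / 20.69 ≈ 6860 km².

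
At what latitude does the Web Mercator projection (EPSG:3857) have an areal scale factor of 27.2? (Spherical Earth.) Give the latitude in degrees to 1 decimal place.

78.9°

Mercator areal scale is sec²φ.
sec²φ = 27.2  ⇒  cos²φ = 0.03676  ⇒  cos φ = 0.1917.
φ = arccos(0.1917) ≈ 78.9°.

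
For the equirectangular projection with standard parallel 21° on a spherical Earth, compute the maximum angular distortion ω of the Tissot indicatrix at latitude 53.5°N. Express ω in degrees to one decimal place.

25.6°

The equidistant cylindrical projection with φ₀ = 21° has h = 1 (meridians true) and k = cos φ₀ / cos φ along parallels.
At 53.5°: h = 1.000, k = 1.570; principal scales a = 1.570, b = 1.000.
sin(ω/2) = (a − b)/(a + b) = 0.5695/2.570 = 0.2216, so ω = 2 arcsin(0.2216) ≈ 25.6°.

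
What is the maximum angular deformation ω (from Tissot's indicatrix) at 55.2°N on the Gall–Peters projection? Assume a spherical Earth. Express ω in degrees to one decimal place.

24.4°

The Gall–Peters projection is cylindrical equal-area with φ₀ = 45°. A cylindrical equal-area projection with standard parallel φ₀ has meridian scale h = cos φ / cos φ₀ and parallel scale k = cos φ₀ / cos φ (so areas are preserved, h·k = 1).
At 55.2°: h = 0.8071, k = 1.239; principal scales a = 1.239, b = 0.8071.
sin(ω/2) = (a − b)/(a + b) = 0.4319/2.046 = 0.2111, so ω = 2 arcsin(0.2111) ≈ 24.4°.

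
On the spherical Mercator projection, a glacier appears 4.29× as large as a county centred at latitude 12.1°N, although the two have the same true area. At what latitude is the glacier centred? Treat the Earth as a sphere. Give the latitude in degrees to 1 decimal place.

For equal true areas on Mercator, apparent areas scale as sec²φ, so the ratio is cos²φ₂ / cos²φ₁.
cos²φ₂ / cos²φ₁ = 4.29  ⇒  cos φ₁ = cos 12.1° / √4.29 = 0.9778/2.071 = 0.4721.
φ₁ = arccos(0.4721) ≈ 61.8°.

61.8°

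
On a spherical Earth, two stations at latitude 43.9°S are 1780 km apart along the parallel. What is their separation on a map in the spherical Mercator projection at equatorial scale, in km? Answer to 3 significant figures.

2470 km

For Mercator, h = k = sec φ (a conformal cylindrical projection has a single point scale, 1/cos φ).
Along the parallel, k = sec 43.9° = 1/0.7206 = 1.388.
Map distance = 1780 × 1.388 ≈ 2470 km.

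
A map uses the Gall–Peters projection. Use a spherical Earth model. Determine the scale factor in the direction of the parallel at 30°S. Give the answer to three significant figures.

The Gall–Peters projection is cylindrical equal-area with φ₀ = 45°. A cylindrical equal-area projection with standard parallel φ₀ has meridian scale h = cos φ / cos φ₀ and parallel scale k = cos φ₀ / cos φ (so areas are preserved, h·k = 1).
k = cos 45° / cos 30° = 0.7071/0.8660 = 0.8165.

0.816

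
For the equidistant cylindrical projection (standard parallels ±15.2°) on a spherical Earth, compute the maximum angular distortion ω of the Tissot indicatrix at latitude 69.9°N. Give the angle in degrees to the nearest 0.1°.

The equidistant cylindrical projection with φ₀ = 15.2° has h = 1 (meridians true) and k = cos φ₀ / cos φ along parallels.
At 69.9°: h = 1.000, k = 2.808; principal scales a = 2.808, b = 1.000.
sin(ω/2) = (a − b)/(a + b) = 1.808/3.808 = 0.4748, so ω = 2 arcsin(0.4748) ≈ 56.7°.

56.7°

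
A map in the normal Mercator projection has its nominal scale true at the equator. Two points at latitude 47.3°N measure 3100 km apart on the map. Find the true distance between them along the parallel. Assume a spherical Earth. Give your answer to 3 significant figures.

2100 km

For Mercator, h = k = sec φ (a conformal cylindrical projection has a single point scale, 1/cos φ).
Along the parallel at 47.3°, map distances are exaggerated by k = sec 47.3° = 1.475.
True distance = 3100 / 1.475 = 3100 × cos 47.3° ≈ 2100 km.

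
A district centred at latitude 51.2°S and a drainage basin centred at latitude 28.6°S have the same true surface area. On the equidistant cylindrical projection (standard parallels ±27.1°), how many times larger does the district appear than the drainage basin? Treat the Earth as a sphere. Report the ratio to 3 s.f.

1.40

In the equirectangular projection with standard parallel φ₀ = 27.1° (x = Rλ cos φ₀, y = Rφ), meridians are true-scale (h = 1) and the parallel scale is k = cos φ₀ / cos φ.
Areal scale at 51.2°: h·k = 1.000 × 1.421 = 1.421.
Areal scale at 28.6°: h·k = 1.000 × 1.014 = 1.014.
Ratio = 1.421/1.014 ≈ 1.40.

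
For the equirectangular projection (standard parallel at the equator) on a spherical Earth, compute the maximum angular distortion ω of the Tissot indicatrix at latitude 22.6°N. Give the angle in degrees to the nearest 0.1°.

4.6°

In the plate carrée (x = Rλ, y = Rφ), meridians are true-scale (h = 1) and parallels are stretched by k = sec φ.
At 22.6°: h = 1.000, k = 1.083; principal scales a = 1.083, b = 1.000.
sin(ω/2) = (a − b)/(a + b) = 0.08318/2.083 = 0.03993, so ω = 2 arcsin(0.03993) ≈ 4.6°.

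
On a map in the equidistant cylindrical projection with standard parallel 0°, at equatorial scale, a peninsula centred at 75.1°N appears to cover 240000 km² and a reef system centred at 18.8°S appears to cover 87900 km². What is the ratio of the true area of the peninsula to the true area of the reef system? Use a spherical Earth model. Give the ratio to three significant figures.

0.742

Plate carrée has h = 1 and k = sec φ, giving areal scale sec φ; true area = (apparent area) · cos φ.
True area of peninsula: 240000 × cos(75.1°) = 240000 × 0.2571 = 61710 km².
True area of reef system: 87900 × cos(18.8°) = 87900 × 0.9466 = 83210 km².
Ratio = 61710 / 83210 ≈ 0.742.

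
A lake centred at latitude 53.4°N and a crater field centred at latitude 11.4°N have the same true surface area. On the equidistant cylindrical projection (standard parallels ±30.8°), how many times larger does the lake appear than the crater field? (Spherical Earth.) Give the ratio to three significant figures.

1.64

With standard parallel φ₀ = 30.8°, the equirectangular projection gives x = Rλ cos φ₀, y = Rφ, so h = 1 and k = cos 30.8° / cos φ.
Areal scale at 53.4°: h·k = 1.000 × 1.441 = 1.441.
Areal scale at 11.4°: h·k = 1.000 × 0.8762 = 0.8762.
Ratio = 1.441/0.8762 ≈ 1.64.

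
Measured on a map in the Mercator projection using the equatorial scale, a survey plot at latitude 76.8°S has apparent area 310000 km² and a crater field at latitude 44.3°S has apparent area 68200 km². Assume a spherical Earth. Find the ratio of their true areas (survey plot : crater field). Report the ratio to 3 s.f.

On Mercator the areal scale is sec²φ, so true area = apparent × cos²φ.
True area of survey plot: 310000 × cos²(76.8°) = 310000 × 0.05214 = 16160 km².
True area of crater field: 68200 × cos²(44.3°) = 68200 × 0.5122 = 34930 km².
Ratio = 16160 / 34930 ≈ 0.463.

0.463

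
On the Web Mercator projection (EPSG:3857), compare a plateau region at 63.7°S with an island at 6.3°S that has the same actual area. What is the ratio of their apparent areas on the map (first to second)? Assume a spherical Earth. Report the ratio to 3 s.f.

Mercator areal scale is sec²φ.
At 63.7°: sec²(63.7°) = 1/0.4431² = 5.094.
At 6.3°: sec²(6.3°) = 1/0.9940² = 1.012.
Ratio = 5.094/1.012 = cos²(6.3°)/cos²(63.7°) ≈ 5.03.

5.03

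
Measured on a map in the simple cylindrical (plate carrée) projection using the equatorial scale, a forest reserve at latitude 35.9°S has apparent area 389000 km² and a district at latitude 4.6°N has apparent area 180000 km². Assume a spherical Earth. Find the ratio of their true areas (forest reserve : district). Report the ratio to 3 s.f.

Plate carrée has h = 1 and k = sec φ, giving areal scale sec φ; true area = (apparent area) · cos φ.
True area of forest reserve: 389000 × cos(35.9°) = 389000 × 0.8100 = 315100 km².
True area of district: 180000 × cos(4.6°) = 180000 × 0.9968 = 179400 km².
Ratio = 315100 / 179400 ≈ 1.76.

1.76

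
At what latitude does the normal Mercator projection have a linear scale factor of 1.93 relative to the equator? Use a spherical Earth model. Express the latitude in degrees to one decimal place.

Mercator scale is k = sec φ = 1/cos φ.
1/cos φ = 1.93  ⇒  cos φ = 0.5181  ⇒  φ = arccos(0.5181) ≈ 58.8°.

58.8°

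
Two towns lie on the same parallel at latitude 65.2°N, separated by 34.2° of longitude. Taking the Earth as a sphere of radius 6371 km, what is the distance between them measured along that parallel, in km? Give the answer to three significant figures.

Arc length along a parallel = R cos φ · Δλ (with Δλ in radians).
= 6371 × cos 65.2° × (34.2° × π/180) = 6371 × 0.4195 × 0.5969 ≈ 1600 km.

1600 km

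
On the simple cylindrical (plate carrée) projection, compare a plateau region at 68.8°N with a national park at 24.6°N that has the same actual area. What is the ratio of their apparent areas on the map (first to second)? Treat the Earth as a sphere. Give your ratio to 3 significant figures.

2.51

In the plate carrée (x = Rλ, y = Rφ), meridians are true-scale (h = 1) and parallels are stretched by k = sec φ.
Areal scale at 68.8°: h·k = 1.000 × 2.765 = 2.765.
Areal scale at 24.6°: h·k = 1.000 × 1.100 = 1.100.
Ratio = 2.765/1.100 ≈ 2.51.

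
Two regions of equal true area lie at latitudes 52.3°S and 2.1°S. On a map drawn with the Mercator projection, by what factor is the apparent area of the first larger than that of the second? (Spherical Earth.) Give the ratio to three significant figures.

On Mercator, area is exaggerated by sec²φ = 1/cos²φ.
At 52.3°: sec²(52.3°) = 1/0.6115² = 2.674.
At 2.1°: sec²(2.1°) = 1/0.9993² = 1.001.
Ratio = 2.674/1.001 = cos²(2.1°)/cos²(52.3°) ≈ 2.67.

2.67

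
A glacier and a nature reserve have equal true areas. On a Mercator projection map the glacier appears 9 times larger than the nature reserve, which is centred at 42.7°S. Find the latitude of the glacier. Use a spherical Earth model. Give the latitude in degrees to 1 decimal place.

75.8°

Mercator areal scale is sec²φ, so apparent-area ratio = sec²φ₁ / sec²φ₂ = cos²φ₂ / cos²φ₁.
cos²φ₂ / cos²φ₁ = 9  ⇒  cos φ₁ = cos 42.7° / √9 = 0.7349/3.000 = 0.2450.
φ₁ = arccos(0.2450) ≈ 75.8°.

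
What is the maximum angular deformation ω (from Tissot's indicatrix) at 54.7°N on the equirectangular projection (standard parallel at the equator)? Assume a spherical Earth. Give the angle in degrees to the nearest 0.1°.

31.0°

In the plate carrée (x = Rλ, y = Rφ), meridians are true-scale (h = 1) and parallels are stretched by k = sec φ.
At 54.7°: h = 1.000, k = 1.731; principal scales a = 1.731, b = 1.000.
sin(ω/2) = (a − b)/(a + b) = 0.7305/2.731 = 0.2675, so ω = 2 arcsin(0.2675) ≈ 31.0°.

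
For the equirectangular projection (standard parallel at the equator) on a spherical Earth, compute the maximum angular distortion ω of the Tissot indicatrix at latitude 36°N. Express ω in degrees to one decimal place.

In the plate carrée (x = Rλ, y = Rφ), meridians are true-scale (h = 1) and parallels are stretched by k = sec φ.
At 36°: h = 1.000, k = 1.236; principal scales a = 1.236, b = 1.000.
sin(ω/2) = (a − b)/(a + b) = 0.2361/2.236 = 0.1056, so ω = 2 arcsin(0.1056) ≈ 12.1°.

12.1°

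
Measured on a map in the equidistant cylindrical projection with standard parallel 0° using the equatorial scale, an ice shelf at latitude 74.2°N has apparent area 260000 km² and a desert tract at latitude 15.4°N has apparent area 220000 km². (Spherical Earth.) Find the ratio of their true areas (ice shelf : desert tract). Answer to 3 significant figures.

0.334

On the plate carrée, areal scale = h·k = 1 × sec φ, so true area = apparent × cos φ.
True area of ice shelf: 260000 × cos(74.2°) = 260000 × 0.2723 = 70790 km².
True area of desert tract: 220000 × cos(15.4°) = 220000 × 0.9641 = 212100 km².
Ratio = 70790 / 212100 ≈ 0.334.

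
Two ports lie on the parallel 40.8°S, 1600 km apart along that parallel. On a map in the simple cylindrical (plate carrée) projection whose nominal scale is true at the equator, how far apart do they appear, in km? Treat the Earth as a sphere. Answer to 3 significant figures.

For the equirectangular projection with φ₀ = 0 (plate carrée), h = 1 along meridians and k = sec φ along parallels.
Along the parallel, k = sec 40.8° = 1/0.7570 = 1.321.
Map distance = 1600 × 1.321 ≈ 2110 km.

2110 km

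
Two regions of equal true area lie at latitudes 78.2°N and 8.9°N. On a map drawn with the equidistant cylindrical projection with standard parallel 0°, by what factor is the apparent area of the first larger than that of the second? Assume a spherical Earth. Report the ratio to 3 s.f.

For the equirectangular projection with φ₀ = 0 (plate carrée), h = 1 along meridians and k = sec φ along parallels.
Areal scale at 78.2°: h·k = 1.000 × 4.890 = 4.890.
Areal scale at 8.9°: h·k = 1.000 × 1.012 = 1.012.
Ratio = 4.890/1.012 ≈ 4.83.

4.83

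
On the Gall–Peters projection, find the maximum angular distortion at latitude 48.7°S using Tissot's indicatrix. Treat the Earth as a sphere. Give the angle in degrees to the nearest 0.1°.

The Gall–Peters projection is cylindrical equal-area with φ₀ = 45°. Cylindrical equal-area (φ₀ = 45°): h = cos φ / cos 45° along meridians, k = cos 45° / cos φ along parallels; h·k = 1.
At 48.7°: h = 0.9334, k = 1.071; principal scales a = 1.071, b = 0.9334.
sin(ω/2) = (a − b)/(a + b) = 0.1380/2.005 = 0.06883, so ω = 2 arcsin(0.06883) ≈ 7.9°.

7.9°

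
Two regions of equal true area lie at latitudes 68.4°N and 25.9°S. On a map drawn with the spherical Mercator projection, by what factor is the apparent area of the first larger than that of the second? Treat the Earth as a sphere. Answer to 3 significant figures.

5.97

On Mercator, area is exaggerated by sec²φ = 1/cos²φ.
At 68.4°: sec²(68.4°) = 1/0.3681² = 7.379.
At 25.9°: sec²(25.9°) = 1/0.8996² = 1.236.
Ratio = 7.379/1.236 = cos²(25.9°)/cos²(68.4°) ≈ 5.97.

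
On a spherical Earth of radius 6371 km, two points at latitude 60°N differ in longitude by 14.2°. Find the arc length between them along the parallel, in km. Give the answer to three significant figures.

Arc length along a parallel = R cos φ · Δλ (with Δλ in radians).
= 6371 × cos 60° × (14.2° × π/180) = 6371 × 0.5000 × 0.2478 ≈ 789 km.

789 km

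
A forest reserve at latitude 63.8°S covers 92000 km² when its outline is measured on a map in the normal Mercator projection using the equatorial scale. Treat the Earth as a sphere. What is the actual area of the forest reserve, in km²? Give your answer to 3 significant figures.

17900 km²

Mercator is conformal, so the point scale is isotropic: h = k = sec φ = 1/cos φ.
Areal scale = k² = sec²φ = 1/cos²(63.8°) = 1/0.4415² = 5.130.
True area = apparent / (areal scale) = 92000 / 5.130 ≈ 17900 km².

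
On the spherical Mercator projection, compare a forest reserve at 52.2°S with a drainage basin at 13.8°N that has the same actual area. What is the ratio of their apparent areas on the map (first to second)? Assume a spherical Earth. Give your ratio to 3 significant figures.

On Mercator, area is exaggerated by sec²φ = 1/cos²φ.
At 52.2°: sec²(52.2°) = 1/0.6129² = 2.662.
At 13.8°: sec²(13.8°) = 1/0.9711² = 1.060.
Ratio = 2.662/1.060 = cos²(13.8°)/cos²(52.2°) ≈ 2.51.

2.51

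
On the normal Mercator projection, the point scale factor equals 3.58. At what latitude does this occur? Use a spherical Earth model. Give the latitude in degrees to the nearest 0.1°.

Mercator scale is k = sec φ = 1/cos φ.
1/cos φ = 3.58  ⇒  cos φ = 0.2793  ⇒  φ = arccos(0.2793) ≈ 73.8°.

73.8°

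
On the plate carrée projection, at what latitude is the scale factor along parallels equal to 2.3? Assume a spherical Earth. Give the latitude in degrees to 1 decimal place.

Plate carrée: h = 1, k = sec φ along parallels.
sec φ = 2.3  ⇒  cos φ = 0.4348  ⇒  φ ≈ 64.2°.

64.2°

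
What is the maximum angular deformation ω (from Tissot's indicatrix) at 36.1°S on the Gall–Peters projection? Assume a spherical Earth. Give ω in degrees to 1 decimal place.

Gall–Peters is a cylindrical equal-area projection with standard parallels at ±45°. Cylindrical equal-area (φ₀ = 45°): h = cos φ / cos 45° along meridians, k = cos 45° / cos φ along parallels; h·k = 1.
At 36.1°: h = 1.143, k = 0.8751; principal scales a = 1.143, b = 0.8751.
sin(ω/2) = (a − b)/(a + b) = 0.2675/2.018 = 0.1326, so ω = 2 arcsin(0.1326) ≈ 15.2°.

15.2°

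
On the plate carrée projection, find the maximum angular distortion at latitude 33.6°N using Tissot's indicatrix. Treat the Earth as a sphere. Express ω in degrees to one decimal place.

10.5°

For the equirectangular projection with φ₀ = 0 (plate carrée), h = 1 along meridians and k = sec φ along parallels.
At 33.6°: h = 1.000, k = 1.201; principal scales a = 1.201, b = 1.000.
sin(ω/2) = (a − b)/(a + b) = 0.2006/2.201 = 0.09115, so ω = 2 arcsin(0.09115) ≈ 10.5°.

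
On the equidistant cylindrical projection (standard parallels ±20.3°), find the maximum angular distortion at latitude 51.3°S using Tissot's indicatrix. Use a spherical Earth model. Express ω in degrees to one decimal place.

In the equirectangular projection with standard parallel φ₀ = 20.3° (x = Rλ cos φ₀, y = Rφ), meridians are true-scale (h = 1) and the parallel scale is k = cos φ₀ / cos φ.
At 51.3°: h = 1.000, k = 1.500; principal scales a = 1.500, b = 1.000.
sin(ω/2) = (a − b)/(a + b) = 0.5000/2.500 = 0.2000, so ω = 2 arcsin(0.2000) ≈ 23.1°.

23.1°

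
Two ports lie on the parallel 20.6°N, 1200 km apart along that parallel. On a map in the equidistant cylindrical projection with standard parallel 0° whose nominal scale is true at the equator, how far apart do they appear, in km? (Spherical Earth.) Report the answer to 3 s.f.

1280 km

For the equirectangular projection with φ₀ = 0 (plate carrée), h = 1 along meridians and k = sec φ along parallels.
Along the parallel, k = sec 20.6° = 1/0.9361 = 1.068.
Map distance = 1200 × 1.068 ≈ 1280 km.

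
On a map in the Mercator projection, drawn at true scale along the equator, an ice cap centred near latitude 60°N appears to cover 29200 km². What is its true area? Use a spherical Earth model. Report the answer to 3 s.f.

Mercator is conformal, so the point scale is isotropic: h = k = sec φ = 1/cos φ.
Areal scale = k² = sec²φ = 1/cos²(60°) = 1/0.5000² = 4.000.
True area = apparent / (areal scale) = 29200 / 4.000 ≈ 7300 km².

7300 km²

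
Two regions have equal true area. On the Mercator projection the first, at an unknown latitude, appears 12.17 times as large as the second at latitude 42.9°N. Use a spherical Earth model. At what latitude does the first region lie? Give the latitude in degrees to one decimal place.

77.9°

Mercator areal scale is sec²φ, so apparent-area ratio = sec²φ₁ / sec²φ₂ = cos²φ₂ / cos²φ₁.
cos²φ₂ / cos²φ₁ = 12.17  ⇒  cos φ₁ = cos 42.9° / √12.17 = 0.7325/3.489 = 0.2100.
φ₁ = arccos(0.2100) ≈ 77.9°.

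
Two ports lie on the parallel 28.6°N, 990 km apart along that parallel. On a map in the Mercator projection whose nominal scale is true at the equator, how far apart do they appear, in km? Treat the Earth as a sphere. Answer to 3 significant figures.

1130 km

The Mercator projection is conformal; its linear scale factor is the same in every direction and equals sec φ = 1/cos φ.
Along the parallel, k = sec 28.6° = 1/0.8780 = 1.139.
Map distance = 990 × 1.139 ≈ 1130 km.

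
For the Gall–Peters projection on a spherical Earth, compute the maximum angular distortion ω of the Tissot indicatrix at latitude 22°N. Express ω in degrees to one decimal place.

Gall–Peters is a cylindrical equal-area projection with standard parallels at ±45°. For cylindrical equal-area with standard parallel φ₀, h = cos φ / cos φ₀ and k = cos φ₀ / cos φ, so h·k = 1.
At 22°: h = 1.311, k = 0.7626; principal scales a = 1.311, b = 0.7626.
sin(ω/2) = (a − b)/(a + b) = 0.5486/2.074 = 0.2645, so ω = 2 arcsin(0.2645) ≈ 30.7°.

30.7°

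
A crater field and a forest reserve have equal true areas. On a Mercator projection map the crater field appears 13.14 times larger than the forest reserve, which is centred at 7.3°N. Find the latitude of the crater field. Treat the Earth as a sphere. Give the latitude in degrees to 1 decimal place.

Mercator areal scale is sec²φ, so apparent-area ratio = sec²φ₁ / sec²φ₂ = cos²φ₂ / cos²φ₁.
cos²φ₂ / cos²φ₁ = 13.14  ⇒  cos φ₁ = cos 7.3° / √13.14 = 0.9919/3.625 = 0.2736.
φ₁ = arccos(0.2736) ≈ 74.1°.

74.1°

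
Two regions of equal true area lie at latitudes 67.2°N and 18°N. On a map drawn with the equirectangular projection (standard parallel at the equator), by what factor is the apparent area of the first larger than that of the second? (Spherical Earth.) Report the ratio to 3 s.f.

For the equirectangular projection with φ₀ = 0 (plate carrée), h = 1 along meridians and k = sec φ along parallels.
Areal scale at 67.2°: h·k = 1.000 × 2.581 = 2.581.
Areal scale at 18°: h·k = 1.000 × 1.051 = 1.051.
Ratio = 2.581/1.051 ≈ 2.45.

2.45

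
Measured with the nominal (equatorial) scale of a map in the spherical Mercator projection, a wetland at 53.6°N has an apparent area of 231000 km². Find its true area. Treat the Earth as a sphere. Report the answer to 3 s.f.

Mercator is conformal, so the point scale is isotropic: h = k = sec φ = 1/cos φ.
Areal scale = k² = sec²φ = 1/cos²(53.6°) = 1/0.5934² = 2.840.
True area = apparent / (areal scale) = 231000 / 2.840 ≈ 81300 km².

81300 km²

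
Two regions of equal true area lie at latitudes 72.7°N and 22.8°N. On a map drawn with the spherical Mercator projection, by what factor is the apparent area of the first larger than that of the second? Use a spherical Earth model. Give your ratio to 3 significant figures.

9.61

Mercator areal scale is sec²φ.
At 72.7°: sec²(72.7°) = 1/0.2974² = 11.31.
At 22.8°: sec²(22.8°) = 1/0.9219² = 1.177.
Ratio = 11.31/1.177 = cos²(22.8°)/cos²(72.7°) ≈ 9.61.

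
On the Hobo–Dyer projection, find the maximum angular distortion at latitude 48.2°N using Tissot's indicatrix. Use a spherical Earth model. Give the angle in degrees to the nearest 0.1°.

19.9°

Hobo–Dyer is a cylindrical equal-area projection with standard parallels at ±37.5°. A cylindrical equal-area projection with standard parallel φ₀ has meridian scale h = cos φ / cos φ₀ and parallel scale k = cos φ₀ / cos φ (so areas are preserved, h·k = 1).
At 48.2°: h = 0.8401, k = 1.190; principal scales a = 1.190, b = 0.8401.
sin(ω/2) = (a − b)/(a + b) = 0.3501/2.030 = 0.1724, so ω = 2 arcsin(0.1724) ≈ 19.9°.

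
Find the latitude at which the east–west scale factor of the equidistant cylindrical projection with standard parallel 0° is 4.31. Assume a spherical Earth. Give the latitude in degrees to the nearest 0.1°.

Plate carrée: h = 1, k = sec φ along parallels.
sec φ = 4.31  ⇒  cos φ = 0.2320  ⇒  φ ≈ 76.6°.

76.6°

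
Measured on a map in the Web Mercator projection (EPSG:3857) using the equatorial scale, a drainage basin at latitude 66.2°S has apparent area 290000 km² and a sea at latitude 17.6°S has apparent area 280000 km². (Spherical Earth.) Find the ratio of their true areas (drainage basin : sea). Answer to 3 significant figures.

0.186

On Mercator the areal scale is sec²φ, so true area = apparent × cos²φ.
True area of drainage basin: 290000 × cos²(66.2°) = 290000 × 0.1628 = 47230 km².
True area of sea: 280000 × cos²(17.6°) = 280000 × 0.9086 = 254400 km².
Ratio = 47230 / 254400 ≈ 0.186.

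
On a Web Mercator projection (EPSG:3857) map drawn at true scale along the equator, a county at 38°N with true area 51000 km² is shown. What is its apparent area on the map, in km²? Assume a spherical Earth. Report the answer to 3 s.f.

82100 km²

The Mercator projection is conformal; its linear scale factor is the same in every direction and equals sec φ = 1/cos φ.
Areal scale = k² = sec²φ = 1/cos²(38°) = 1/0.7880² = 1.610.
Apparent area = 51000 × 1.610 ≈ 82100 km².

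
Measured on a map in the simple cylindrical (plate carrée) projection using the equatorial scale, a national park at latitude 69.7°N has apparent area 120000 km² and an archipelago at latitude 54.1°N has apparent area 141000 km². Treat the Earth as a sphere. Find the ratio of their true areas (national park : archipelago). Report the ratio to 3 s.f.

0.504

Plate carrée has h = 1 and k = sec φ, giving areal scale sec φ; true area = (apparent area) · cos φ.
True area of national park: 120000 × cos(69.7°) = 120000 × 0.3469 = 41630 km².
True area of archipelago: 141000 × cos(54.1°) = 141000 × 0.5864 = 82680 km².
Ratio = 41630 / 82680 ≈ 0.504.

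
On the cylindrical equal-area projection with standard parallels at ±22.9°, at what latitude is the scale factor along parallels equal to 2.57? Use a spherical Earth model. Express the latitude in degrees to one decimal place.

For cylindrical equal-area with standard parallel φ₀, h = cos φ / cos φ₀ and k = cos φ₀ / cos φ, so h·k = 1.
k = cos φ₀ / cos φ = 2.57  ⇒  cos φ = cos 22.9° / 2.57 = 0.3584.
φ = arccos(0.3584) ≈ 69.0°.

69.0°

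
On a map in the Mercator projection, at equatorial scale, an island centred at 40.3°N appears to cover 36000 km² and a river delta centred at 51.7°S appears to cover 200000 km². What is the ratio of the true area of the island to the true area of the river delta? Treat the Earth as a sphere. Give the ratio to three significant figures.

0.273

Since Mercator area scale is 1/cos²φ, the true area equals the apparent area multiplied by cos²φ.
True area of island: 36000 × cos²(40.3°) = 36000 × 0.5817 = 20940 km².
True area of river delta: 200000 × cos²(51.7°) = 200000 × 0.3841 = 76830 km².
Ratio = 20940 / 76830 ≈ 0.273.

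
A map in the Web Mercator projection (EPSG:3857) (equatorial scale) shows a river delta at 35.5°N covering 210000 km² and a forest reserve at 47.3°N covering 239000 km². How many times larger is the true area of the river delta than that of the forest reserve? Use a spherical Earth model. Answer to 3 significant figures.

Mercator's areal exaggeration is sec²φ; hence true area = (apparent area) · cos²φ.
True area of river delta: 210000 × cos²(35.5°) = 210000 × 0.6628 = 139200 km².
True area of forest reserve: 239000 × cos²(47.3°) = 239000 × 0.4599 = 109900 km².
Ratio = 139200 / 109900 ≈ 1.27.

1.27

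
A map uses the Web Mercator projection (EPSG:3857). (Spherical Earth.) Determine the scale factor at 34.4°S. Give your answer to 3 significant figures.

1.21

The Mercator projection is conformal; its linear scale factor is the same in every direction and equals sec φ = 1/cos φ.
k = 1/cos 34.4° = 1/0.8251 = 1.212.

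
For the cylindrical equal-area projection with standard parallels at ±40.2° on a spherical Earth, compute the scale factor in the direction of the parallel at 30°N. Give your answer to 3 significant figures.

A cylindrical equal-area projection with standard parallel φ₀ has meridian scale h = cos φ / cos φ₀ and parallel scale k = cos φ₀ / cos φ (so areas are preserved, h·k = 1).
k = cos 40.2° / cos 30° = 0.7638/0.8660 = 0.8820.

0.882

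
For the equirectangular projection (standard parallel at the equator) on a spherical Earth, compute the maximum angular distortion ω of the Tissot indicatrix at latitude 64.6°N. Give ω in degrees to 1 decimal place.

In the plate carrée (x = Rλ, y = Rφ), meridians are true-scale (h = 1) and parallels are stretched by k = sec φ.
At 64.6°: h = 1.000, k = 2.331; principal scales a = 2.331, b = 1.000.
sin(ω/2) = (a − b)/(a + b) = 1.331/3.331 = 0.3996, so ω = 2 arcsin(0.3996) ≈ 47.1°.

47.1°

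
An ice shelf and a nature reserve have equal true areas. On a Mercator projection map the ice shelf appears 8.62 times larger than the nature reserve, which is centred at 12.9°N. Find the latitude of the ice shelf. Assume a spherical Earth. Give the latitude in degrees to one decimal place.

Mercator areal scale is sec²φ, so apparent-area ratio = sec²φ₁ / sec²φ₂ = cos²φ₂ / cos²φ₁.
cos²φ₂ / cos²φ₁ = 8.62  ⇒  cos φ₁ = cos 12.9° / √8.62 = 0.9748/2.936 = 0.3320.
φ₁ = arccos(0.3320) ≈ 70.6°.

70.6°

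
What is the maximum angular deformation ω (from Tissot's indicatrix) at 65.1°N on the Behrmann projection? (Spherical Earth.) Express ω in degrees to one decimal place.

The Behrmann projection is cylindrical equal-area with φ₀ = 30°. A cylindrical equal-area projection with standard parallel φ₀ has meridian scale h = cos φ / cos φ₀ and parallel scale k = cos φ₀ / cos φ (so areas are preserved, h·k = 1).
At 65.1°: h = 0.4862, k = 2.057; principal scales a = 2.057, b = 0.4862.
sin(ω/2) = (a − b)/(a + b) = 1.571/2.543 = 0.6176, so ω = 2 arcsin(0.6176) ≈ 76.3°.

76.3°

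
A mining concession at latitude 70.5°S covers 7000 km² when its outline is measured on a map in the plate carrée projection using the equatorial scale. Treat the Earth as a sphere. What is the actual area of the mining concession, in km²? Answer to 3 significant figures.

2340 km²

Plate carrée maps x = Rλ, y = Rφ. The meridian scale is h = 1 and the parallel scale is k = 1/cos φ = sec φ.
Areal scale = h·k = 1 × sec φ; at 70.5°, h = 1.000, k = 2.996, so h·k = 2.996.
True area = apparent / (areal scale) = 7000 / 2.996 ≈ 2340 km².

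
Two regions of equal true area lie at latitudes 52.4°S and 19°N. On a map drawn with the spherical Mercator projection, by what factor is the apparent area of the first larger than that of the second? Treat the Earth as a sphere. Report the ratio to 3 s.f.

On Mercator, area is exaggerated by sec²φ = 1/cos²φ.
At 52.4°: sec²(52.4°) = 1/0.6101² = 2.686.
At 19°: sec²(19°) = 1/0.9455² = 1.119.
Ratio = 2.686/1.119 = cos²(19°)/cos²(52.4°) ≈ 2.40.

2.40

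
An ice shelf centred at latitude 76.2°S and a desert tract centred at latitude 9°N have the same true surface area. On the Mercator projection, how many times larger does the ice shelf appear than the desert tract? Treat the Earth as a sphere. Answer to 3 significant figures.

17.1

Mercator areal scale is sec²φ.
At 76.2°: sec²(76.2°) = 1/0.2385² = 17.58.
At 9°: sec²(9°) = 1/0.9877² = 1.025.
Ratio = 17.58/1.025 = cos²(9°)/cos²(76.2°) ≈ 17.1.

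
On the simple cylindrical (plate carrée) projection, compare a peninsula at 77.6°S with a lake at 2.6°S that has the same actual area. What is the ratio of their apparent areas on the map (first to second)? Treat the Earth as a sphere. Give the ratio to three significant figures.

Plate carrée maps x = Rλ, y = Rφ. The meridian scale is h = 1 and the parallel scale is k = 1/cos φ = sec φ.
Areal scale at 77.6°: h·k = 1.000 × 4.657 = 4.657.
Areal scale at 2.6°: h·k = 1.000 × 1.001 = 1.001.
Ratio = 4.657/1.001 ≈ 4.65.

4.65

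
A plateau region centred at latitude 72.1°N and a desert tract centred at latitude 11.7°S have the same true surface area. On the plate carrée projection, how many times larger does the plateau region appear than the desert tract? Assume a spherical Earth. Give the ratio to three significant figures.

For the equirectangular projection with φ₀ = 0 (plate carrée), h = 1 along meridians and k = sec φ along parallels.
Areal scale at 72.1°: h·k = 1.000 × 3.254 = 3.254.
Areal scale at 11.7°: h·k = 1.000 × 1.021 = 1.021.
Ratio = 3.254/1.021 ≈ 3.19.

3.19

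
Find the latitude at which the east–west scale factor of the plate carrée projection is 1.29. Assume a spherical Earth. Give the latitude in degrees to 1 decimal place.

Plate carrée: h = 1, k = sec φ along parallels.
sec φ = 1.29  ⇒  cos φ = 0.7752  ⇒  φ ≈ 39.2°.

39.2°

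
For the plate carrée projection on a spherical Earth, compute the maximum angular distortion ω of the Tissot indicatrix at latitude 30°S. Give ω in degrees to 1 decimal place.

8.2°

In the plate carrée (x = Rλ, y = Rφ), meridians are true-scale (h = 1) and parallels are stretched by k = sec φ.
At 30°: h = 1.000, k = 1.155; principal scales a = 1.155, b = 1.000.
sin(ω/2) = (a − b)/(a + b) = 0.1547/2.155 = 0.07180, so ω = 2 arcsin(0.07180) ≈ 8.2°.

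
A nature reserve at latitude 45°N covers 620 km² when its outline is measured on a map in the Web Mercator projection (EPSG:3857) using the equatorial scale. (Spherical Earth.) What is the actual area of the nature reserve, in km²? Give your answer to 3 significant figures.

Mercator is conformal, so the point scale is isotropic: h = k = sec φ = 1/cos φ.
Areal scale = k² = sec²φ = 1/cos²(45°) = 1/0.7071² = 2.000.
True area = apparent / (areal scale) = 620 / 2.000 ≈ 310 km².

310 km²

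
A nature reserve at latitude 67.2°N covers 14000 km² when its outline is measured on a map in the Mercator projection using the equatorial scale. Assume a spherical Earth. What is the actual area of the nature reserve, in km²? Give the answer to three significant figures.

2100 km²

For Mercator, h = k = sec φ (a conformal cylindrical projection has a single point scale, 1/cos φ).
Areal scale = k² = sec²φ = 1/cos²(67.2°) = 1/0.3875² = 6.659.
True area = apparent / (areal scale) = 14000 / 6.659 ≈ 2100 km².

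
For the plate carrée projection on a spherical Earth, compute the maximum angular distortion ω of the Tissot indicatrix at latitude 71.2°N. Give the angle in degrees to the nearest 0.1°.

61.7°

For the equirectangular projection with φ₀ = 0 (plate carrée), h = 1 along meridians and k = sec φ along parallels.
At 71.2°: h = 1.000, k = 3.103; principal scales a = 3.103, b = 1.000.
sin(ω/2) = (a − b)/(a + b) = 2.103/4.103 = 0.5126, so ω = 2 arcsin(0.5126) ≈ 61.7°.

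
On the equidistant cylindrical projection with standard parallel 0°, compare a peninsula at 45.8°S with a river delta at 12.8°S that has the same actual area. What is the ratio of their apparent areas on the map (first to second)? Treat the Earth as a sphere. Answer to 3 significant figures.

1.40

In the plate carrée (x = Rλ, y = Rφ), meridians are true-scale (h = 1) and parallels are stretched by k = sec φ.
Areal scale at 45.8°: h·k = 1.000 × 1.434 = 1.434.
Areal scale at 12.8°: h·k = 1.000 × 1.025 = 1.025.
Ratio = 1.434/1.025 ≈ 1.40.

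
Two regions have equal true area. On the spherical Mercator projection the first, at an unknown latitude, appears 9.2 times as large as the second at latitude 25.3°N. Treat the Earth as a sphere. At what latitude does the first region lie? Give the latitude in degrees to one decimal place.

72.7°

For equal true areas on Mercator, apparent areas scale as sec²φ, so the ratio is cos²φ₂ / cos²φ₁.
cos²φ₂ / cos²φ₁ = 9.2  ⇒  cos φ₁ = cos 25.3° / √9.2 = 0.9041/3.033 = 0.2981.
φ₁ = arccos(0.2981) ≈ 72.7°.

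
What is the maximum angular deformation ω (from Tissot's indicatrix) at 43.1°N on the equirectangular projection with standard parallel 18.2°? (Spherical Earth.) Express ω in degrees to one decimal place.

15.0°

With standard parallel φ₀ = 18.2°, the equirectangular projection gives x = Rλ cos φ₀, y = Rφ, so h = 1 and k = cos 18.2° / cos φ.
At 43.1°: h = 1.000, k = 1.301; principal scales a = 1.301, b = 1.000.
sin(ω/2) = (a − b)/(a + b) = 0.3010/2.301 = 0.1308, so ω = 2 arcsin(0.1308) ≈ 15.0°.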